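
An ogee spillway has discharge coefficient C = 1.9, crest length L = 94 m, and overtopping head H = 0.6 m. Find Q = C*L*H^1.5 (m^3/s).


Q = 1.9 * 94 * 0.6^1.5 = 83.0058 m^3/s


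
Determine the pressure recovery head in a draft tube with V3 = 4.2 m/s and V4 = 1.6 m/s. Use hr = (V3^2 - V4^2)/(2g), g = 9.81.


hr = (4.2^2 - 1.6^2) / (2*9.81) = 0.7686 m


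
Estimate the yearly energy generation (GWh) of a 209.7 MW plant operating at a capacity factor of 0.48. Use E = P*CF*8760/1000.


E = 209.7 * 0.48 * 8760 / 1000 = 881.7466 GWh


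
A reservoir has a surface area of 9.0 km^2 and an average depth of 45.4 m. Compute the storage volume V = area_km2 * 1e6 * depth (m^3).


V = 9.0 * 1e6 * 45.4 = 4.0860e+08 m^3


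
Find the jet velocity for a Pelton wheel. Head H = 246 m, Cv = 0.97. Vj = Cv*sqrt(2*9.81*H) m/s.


Vj = 0.97 * sqrt(2*9.81*246) = 67.3890 m/s


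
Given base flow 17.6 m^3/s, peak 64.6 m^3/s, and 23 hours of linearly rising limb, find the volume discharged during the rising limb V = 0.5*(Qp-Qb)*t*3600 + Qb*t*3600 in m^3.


V = 0.5*(64.6 - 17.6)*23*3600 + 17.6*23*3600 = 3.4031e+06 m^3


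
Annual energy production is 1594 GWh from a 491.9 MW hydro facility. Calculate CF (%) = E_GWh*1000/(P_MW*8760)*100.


CF = 1594 * 1000 / (491.9 * 8760) * 100 = 36.9920 %


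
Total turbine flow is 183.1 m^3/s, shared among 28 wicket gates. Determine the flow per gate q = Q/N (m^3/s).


q = 183.1 / 28 = 6.5393 m^3/s


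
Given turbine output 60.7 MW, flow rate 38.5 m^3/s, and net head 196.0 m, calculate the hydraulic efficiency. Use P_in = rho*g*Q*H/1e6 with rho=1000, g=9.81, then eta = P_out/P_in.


P_in = 1000 * 9.81 * 38.5 * 196.0 / 1e6 = 74.0263 MW
eta = 60.7 / 74.0263 = 0.8200


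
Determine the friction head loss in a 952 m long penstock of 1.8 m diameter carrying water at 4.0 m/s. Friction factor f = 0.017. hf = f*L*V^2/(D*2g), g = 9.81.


hf = 0.017 * 952 * 4.0^2 / (1.8 * 2 * 9.81) = 7.3322 m


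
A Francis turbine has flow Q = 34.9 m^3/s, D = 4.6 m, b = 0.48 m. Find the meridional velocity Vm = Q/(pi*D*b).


Vm = 34.9 / (pi * 4.6 * 0.48) = 5.0313 m/s


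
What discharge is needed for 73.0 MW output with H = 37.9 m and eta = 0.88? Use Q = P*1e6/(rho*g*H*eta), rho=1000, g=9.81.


Q = 73.0 * 1e6 / (1000 * 9.81 * 37.9 * 0.88) = 223.1166 m^3/s


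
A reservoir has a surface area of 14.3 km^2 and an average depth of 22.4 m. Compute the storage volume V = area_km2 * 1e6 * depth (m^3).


V = 14.3 * 1e6 * 22.4 = 3.2032e+08 m^3


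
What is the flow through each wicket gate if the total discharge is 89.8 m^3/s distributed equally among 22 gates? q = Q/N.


q = 89.8 / 22 = 4.0818 m^3/s


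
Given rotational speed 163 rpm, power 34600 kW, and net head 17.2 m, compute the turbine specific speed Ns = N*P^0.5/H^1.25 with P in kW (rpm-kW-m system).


Ns = 163 * 34600^0.5 / 17.2^1.25 = 865.5957


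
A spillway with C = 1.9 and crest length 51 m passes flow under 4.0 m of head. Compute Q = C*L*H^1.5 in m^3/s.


Q = 1.9 * 51 * 4.0^1.5 = 775.2000 m^3/s


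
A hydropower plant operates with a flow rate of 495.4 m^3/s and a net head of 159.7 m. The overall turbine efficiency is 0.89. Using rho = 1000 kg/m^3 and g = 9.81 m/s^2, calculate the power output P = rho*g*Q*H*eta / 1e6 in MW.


P = 1000 * 9.81 * 495.4 * 159.7 * 0.89 / 1e6 = 690.7485 MW


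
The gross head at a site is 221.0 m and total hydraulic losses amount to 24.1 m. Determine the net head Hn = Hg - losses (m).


Hn = 221.0 - 24.1 = 196.9000 m


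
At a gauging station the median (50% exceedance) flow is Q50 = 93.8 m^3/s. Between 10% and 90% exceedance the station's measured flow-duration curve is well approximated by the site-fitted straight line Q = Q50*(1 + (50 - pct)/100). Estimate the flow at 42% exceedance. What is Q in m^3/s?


Q = 93.8 * (1 + (50 - 42)/100) = 101.3040 m^3/s


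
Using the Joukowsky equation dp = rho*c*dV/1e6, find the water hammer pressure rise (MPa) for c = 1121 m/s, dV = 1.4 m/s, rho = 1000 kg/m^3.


dp = 1000 * 1121 * 1.4 / 1e6 = 1.5694 MPa


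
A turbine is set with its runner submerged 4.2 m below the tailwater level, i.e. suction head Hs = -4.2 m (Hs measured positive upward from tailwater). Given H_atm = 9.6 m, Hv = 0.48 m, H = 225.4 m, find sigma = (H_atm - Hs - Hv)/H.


sigma = (9.6 - (-4.2) - 0.48) / 225.4 = 0.0591


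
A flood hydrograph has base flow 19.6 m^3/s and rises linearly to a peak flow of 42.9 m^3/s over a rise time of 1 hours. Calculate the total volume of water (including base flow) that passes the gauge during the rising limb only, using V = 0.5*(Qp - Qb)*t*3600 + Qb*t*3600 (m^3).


V = 0.5*(42.9 - 19.6)*1*3600 + 19.6*1*3600 = 112500.0000 m^3


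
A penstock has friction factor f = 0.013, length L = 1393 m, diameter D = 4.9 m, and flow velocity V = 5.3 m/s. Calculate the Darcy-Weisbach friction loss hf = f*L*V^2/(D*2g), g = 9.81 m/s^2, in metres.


hf = 0.013 * 1393 * 5.3^2 / (4.9 * 2 * 9.81) = 5.2912 m


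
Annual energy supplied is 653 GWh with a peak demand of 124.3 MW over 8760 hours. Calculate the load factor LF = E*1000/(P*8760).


LF = 653 * 1000 / (124.3 * 8760) = 0.5997


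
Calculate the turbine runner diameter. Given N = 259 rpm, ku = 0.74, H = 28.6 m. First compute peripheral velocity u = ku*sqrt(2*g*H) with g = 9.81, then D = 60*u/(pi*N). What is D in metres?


u = 0.74 * sqrt(2*9.81*28.6) = 17.5293 m/s
D = 60 * 17.5293 / (pi * 259) = 1.2926 m


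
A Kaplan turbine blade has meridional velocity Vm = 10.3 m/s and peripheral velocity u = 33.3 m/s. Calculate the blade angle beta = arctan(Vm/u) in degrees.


beta = arctan(10.3 / 33.3) = 17.1873 degrees


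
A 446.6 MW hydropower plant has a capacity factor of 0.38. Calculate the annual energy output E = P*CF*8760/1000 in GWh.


E = 446.6 * 0.38 * 8760 / 1000 = 1486.6421 GWh


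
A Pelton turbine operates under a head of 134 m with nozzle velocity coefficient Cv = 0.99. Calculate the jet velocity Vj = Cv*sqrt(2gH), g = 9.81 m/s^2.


Vj = 0.99 * sqrt(2*9.81*134) = 50.7618 m/s


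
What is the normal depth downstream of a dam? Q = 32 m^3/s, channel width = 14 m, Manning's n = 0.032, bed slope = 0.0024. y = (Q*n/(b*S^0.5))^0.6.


y = (32 * 0.032 / (14 * 0.0024^0.5))^0.6 = 1.2719 m


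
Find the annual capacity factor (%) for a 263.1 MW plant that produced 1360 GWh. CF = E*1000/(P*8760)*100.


CF = 1360 * 1000 / (263.1 * 8760) * 100 = 59.0084 %


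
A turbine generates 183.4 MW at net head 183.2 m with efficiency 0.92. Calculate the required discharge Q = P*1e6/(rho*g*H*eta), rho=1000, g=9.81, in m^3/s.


Q = 183.4 * 1e6 / (1000 * 9.81 * 183.2 * 0.92) = 110.9218 m^3/s


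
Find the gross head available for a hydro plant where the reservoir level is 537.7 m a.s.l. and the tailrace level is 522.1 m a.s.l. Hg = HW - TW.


Hg = 537.7 - 522.1 = 15.6000 m


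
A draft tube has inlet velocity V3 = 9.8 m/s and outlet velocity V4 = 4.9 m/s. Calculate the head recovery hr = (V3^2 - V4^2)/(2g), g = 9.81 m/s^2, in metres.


hr = (9.8^2 - 4.9^2) / (2*9.81) = 3.6713 m


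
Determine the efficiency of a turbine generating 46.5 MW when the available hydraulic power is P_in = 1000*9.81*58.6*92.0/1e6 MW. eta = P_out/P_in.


P_in = 1000 * 9.81 * 58.6 * 92.0 / 1e6 = 52.8877 MW
eta = 46.5 / 52.8877 = 0.8792


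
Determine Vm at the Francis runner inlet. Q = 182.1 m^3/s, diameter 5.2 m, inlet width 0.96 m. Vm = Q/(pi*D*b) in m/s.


Vm = 182.1 / (pi * 5.2 * 0.96) = 11.6114 m/s


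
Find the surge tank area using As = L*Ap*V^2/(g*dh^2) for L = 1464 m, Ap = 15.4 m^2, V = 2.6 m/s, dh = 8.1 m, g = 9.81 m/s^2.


As = 1464 * 15.4 * 2.6^2 / (9.81 * 8.1^2) = 236.7933 m^2


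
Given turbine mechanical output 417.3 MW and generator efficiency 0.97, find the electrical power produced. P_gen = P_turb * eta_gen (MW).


P_gen = 417.3 * 0.97 = 404.7810 MW


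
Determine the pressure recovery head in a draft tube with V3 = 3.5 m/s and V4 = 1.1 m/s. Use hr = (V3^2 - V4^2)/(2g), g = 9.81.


hr = (3.5^2 - 1.1^2) / (2*9.81) = 0.5627 m


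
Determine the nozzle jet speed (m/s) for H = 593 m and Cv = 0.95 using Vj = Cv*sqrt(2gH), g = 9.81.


Vj = 0.95 * sqrt(2*9.81*593) = 102.4709 m/s


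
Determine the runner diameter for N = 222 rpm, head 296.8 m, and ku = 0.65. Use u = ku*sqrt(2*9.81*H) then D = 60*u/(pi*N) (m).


u = 0.65 * sqrt(2*9.81*296.8) = 49.6015 m/s
D = 60 * 49.6015 / (pi * 222) = 4.2672 m


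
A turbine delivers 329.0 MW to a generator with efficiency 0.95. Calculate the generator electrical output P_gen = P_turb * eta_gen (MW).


P_gen = 329.0 * 0.95 = 312.5500 MW


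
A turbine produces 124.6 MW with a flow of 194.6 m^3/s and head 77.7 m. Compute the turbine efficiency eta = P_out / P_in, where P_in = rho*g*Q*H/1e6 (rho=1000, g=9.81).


P_in = 1000 * 9.81 * 194.6 * 77.7 / 1e6 = 148.3313 MW
eta = 124.6 / 148.3313 = 0.8400


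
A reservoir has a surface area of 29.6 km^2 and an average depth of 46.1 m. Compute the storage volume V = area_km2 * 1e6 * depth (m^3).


V = 29.6 * 1e6 * 46.1 = 1.3646e+09 m^3


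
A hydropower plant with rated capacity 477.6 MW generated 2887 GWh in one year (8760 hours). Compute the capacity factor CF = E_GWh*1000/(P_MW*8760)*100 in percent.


CF = 2887 * 1000 / (477.6 * 8760) * 100 = 69.0047 %


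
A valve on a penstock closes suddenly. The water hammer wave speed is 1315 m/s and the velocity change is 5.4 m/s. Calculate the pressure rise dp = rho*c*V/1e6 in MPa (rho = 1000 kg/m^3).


dp = 1000 * 1315 * 5.4 / 1e6 = 7.1010 MPa


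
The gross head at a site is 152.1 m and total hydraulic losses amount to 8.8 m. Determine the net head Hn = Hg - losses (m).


Hn = 152.1 - 8.8 = 143.3000 m


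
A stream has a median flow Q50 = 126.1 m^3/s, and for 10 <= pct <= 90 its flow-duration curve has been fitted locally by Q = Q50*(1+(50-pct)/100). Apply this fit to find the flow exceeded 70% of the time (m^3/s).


Q = 126.1 * (1 + (50 - 70)/100) = 100.8800 m^3/s


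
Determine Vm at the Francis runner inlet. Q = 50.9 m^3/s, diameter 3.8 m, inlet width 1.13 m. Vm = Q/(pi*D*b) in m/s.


Vm = 50.9 / (pi * 3.8 * 1.13) = 3.7732 m/s


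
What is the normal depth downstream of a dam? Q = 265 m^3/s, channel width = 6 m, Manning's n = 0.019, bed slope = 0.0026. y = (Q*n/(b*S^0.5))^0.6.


y = (265 * 0.019 / (6 * 0.0026^0.5))^0.6 = 5.3681 m


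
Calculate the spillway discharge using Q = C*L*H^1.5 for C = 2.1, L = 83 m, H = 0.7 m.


Q = 2.1 * 83 * 0.7^1.5 = 102.0809 m^3/s


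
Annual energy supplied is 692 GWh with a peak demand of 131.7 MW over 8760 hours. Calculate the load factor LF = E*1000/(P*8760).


LF = 692 * 1000 / (131.7 * 8760) = 0.5998


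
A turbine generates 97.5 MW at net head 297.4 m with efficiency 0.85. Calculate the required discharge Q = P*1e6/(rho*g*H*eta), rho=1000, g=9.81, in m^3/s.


Q = 97.5 * 1e6 / (1000 * 9.81 * 297.4 * 0.85) = 39.3166 m^3/s


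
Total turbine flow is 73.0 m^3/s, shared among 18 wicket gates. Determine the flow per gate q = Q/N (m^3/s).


q = 73.0 / 18 = 4.0556 m^3/s


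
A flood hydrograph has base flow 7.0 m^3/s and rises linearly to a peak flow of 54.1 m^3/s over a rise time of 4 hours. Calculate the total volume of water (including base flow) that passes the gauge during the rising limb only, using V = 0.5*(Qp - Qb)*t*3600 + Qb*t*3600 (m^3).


V = 0.5*(54.1 - 7.0)*4*3600 + 7.0*4*3600 = 439920.0000 m^3


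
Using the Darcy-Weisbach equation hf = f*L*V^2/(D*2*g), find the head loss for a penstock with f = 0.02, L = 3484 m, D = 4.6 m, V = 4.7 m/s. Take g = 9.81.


hf = 0.02 * 3484 * 4.7^2 / (4.6 * 2 * 9.81) = 17.0548 m


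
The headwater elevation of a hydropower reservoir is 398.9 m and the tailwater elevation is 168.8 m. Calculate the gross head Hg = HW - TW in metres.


Hg = 398.9 - 168.8 = 230.1000 m


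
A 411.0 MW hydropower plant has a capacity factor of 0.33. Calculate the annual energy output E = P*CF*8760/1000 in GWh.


E = 411.0 * 0.33 * 8760 / 1000 = 1188.1188 GWh


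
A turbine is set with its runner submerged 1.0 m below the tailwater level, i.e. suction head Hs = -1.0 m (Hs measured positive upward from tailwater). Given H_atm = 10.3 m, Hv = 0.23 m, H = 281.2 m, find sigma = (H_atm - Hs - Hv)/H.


sigma = (10.3 - (-1.0) - 0.23) / 281.2 = 0.0394


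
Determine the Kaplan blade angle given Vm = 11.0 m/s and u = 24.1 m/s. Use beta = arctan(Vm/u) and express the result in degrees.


beta = arctan(11.0 / 24.1) = 24.5335 degrees


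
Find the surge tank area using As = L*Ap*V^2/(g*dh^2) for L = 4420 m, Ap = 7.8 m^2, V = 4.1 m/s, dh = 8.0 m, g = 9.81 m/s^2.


As = 4420 * 7.8 * 4.1^2 / (9.81 * 8.0^2) = 923.0721 m^2


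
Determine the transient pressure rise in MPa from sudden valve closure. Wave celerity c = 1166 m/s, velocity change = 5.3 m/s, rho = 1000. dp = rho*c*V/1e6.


dp = 1000 * 1166 * 5.3 / 1e6 = 6.1798 MPa


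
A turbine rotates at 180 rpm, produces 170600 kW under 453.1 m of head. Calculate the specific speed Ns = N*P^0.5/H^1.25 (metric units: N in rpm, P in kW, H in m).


Ns = 180 * 170600^0.5 / 453.1^1.25 = 35.5647


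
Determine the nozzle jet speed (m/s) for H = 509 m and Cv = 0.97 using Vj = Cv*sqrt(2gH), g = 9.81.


Vj = 0.97 * sqrt(2*9.81*509) = 96.9349 m/s


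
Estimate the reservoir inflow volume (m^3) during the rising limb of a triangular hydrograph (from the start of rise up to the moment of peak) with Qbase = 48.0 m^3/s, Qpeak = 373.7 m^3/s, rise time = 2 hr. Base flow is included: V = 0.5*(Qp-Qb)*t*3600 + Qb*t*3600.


V = 0.5*(373.7 - 48.0)*2*3600 + 48.0*2*3600 = 1.5181e+06 m^3


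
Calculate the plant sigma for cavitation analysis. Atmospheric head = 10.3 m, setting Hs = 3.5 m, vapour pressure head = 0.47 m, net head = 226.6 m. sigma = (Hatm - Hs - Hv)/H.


sigma = (10.3 - 3.5 - 0.47) / 226.6 = 0.0279


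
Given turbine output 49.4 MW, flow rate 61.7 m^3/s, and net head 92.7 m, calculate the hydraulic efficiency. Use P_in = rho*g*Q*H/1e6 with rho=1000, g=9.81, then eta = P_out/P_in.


P_in = 1000 * 9.81 * 61.7 * 92.7 / 1e6 = 56.1092 MW
eta = 49.4 / 56.1092 = 0.8804


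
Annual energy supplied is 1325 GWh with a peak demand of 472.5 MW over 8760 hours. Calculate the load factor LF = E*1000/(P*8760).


LF = 1325 * 1000 / (472.5 * 8760) = 0.3201


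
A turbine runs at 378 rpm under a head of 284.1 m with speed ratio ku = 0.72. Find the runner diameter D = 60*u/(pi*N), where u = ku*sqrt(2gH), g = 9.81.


u = 0.72 * sqrt(2*9.81*284.1) = 53.7548 m/s
D = 60 * 53.7548 / (pi * 378) = 2.7160 m


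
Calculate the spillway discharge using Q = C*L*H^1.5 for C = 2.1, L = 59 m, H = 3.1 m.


Q = 2.1 * 59 * 3.1^1.5 = 676.2602 m^3/s


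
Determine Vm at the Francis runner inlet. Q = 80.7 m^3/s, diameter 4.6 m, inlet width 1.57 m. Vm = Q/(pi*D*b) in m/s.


Vm = 80.7 / (pi * 4.6 * 1.57) = 3.5569 m/s


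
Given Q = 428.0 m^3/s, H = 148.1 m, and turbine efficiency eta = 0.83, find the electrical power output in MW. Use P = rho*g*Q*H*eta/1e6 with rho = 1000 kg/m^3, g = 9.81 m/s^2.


P = 1000 * 9.81 * 428.0 * 148.1 * 0.83 / 1e6 = 516.1143 MW


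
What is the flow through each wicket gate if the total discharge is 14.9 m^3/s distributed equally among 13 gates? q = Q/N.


q = 14.9 / 13 = 1.1462 m^3/s


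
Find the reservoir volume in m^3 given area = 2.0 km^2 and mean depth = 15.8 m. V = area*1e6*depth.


V = 2.0 * 1e6 * 15.8 = 3.1600e+07 m^3


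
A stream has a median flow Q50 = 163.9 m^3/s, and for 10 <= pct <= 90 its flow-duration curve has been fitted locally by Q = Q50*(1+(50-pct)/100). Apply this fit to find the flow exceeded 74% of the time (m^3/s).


Q = 163.9 * (1 + (50 - 74)/100) = 124.5640 m^3/s


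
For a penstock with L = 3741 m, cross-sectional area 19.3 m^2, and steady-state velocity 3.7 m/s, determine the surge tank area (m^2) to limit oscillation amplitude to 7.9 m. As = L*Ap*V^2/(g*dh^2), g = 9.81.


As = 3741 * 19.3 * 3.7^2 / (9.81 * 7.9^2) = 1614.4525 m^2


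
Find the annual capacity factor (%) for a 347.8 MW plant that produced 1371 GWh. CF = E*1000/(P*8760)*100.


CF = 1371 * 1000 / (347.8 * 8760) * 100 = 44.9991 %


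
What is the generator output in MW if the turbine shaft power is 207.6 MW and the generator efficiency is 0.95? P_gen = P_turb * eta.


P_gen = 207.6 * 0.95 = 197.2200 MW


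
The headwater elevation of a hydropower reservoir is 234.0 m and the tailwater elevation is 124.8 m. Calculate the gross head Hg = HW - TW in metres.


Hg = 234.0 - 124.8 = 109.2000 m


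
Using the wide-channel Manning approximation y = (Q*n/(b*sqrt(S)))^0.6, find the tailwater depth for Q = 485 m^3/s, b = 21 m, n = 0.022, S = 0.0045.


y = (485 * 0.022 / (21 * 0.0045^0.5))^0.6 = 3.3698 m


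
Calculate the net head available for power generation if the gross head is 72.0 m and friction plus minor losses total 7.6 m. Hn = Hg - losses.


Hn = 72.0 - 7.6 = 64.4000 m


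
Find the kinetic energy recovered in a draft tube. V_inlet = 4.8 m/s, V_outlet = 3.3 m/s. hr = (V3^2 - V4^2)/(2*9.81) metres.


hr = (4.8^2 - 3.3^2) / (2*9.81) = 0.6193 m


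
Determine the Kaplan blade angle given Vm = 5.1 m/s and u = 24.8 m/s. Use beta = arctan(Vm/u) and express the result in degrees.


beta = arctan(5.1 / 24.8) = 11.6206 degrees


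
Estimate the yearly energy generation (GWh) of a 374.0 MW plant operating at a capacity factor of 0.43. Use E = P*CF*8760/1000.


E = 374.0 * 0.43 * 8760 / 1000 = 1408.7832 GWh


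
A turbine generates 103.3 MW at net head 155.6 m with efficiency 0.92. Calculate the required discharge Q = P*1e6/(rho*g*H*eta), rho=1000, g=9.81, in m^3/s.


Q = 103.3 * 1e6 / (1000 * 9.81 * 155.6 * 0.92) = 73.5587 m^3/s


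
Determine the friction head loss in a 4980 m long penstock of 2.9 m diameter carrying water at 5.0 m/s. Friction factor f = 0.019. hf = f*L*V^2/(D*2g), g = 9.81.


hf = 0.019 * 4980 * 5.0^2 / (2.9 * 2 * 9.81) = 41.5744 m


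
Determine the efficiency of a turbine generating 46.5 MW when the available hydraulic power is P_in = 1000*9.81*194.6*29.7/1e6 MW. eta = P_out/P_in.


P_in = 1000 * 9.81 * 194.6 * 29.7 / 1e6 = 56.6981 MW
eta = 46.5 / 56.6981 = 0.8201


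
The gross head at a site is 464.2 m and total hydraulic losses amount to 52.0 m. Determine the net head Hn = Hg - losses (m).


Hn = 464.2 - 52.0 = 412.2000 m


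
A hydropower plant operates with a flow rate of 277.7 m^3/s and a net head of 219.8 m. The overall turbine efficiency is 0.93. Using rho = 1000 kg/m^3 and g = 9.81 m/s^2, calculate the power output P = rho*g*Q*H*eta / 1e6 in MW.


P = 1000 * 9.81 * 277.7 * 219.8 * 0.93 / 1e6 = 556.8722 MW


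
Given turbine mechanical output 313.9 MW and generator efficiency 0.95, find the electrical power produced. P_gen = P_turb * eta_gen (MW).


P_gen = 313.9 * 0.95 = 298.2050 MW


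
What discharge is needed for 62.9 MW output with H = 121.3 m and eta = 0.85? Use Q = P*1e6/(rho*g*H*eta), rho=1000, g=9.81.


Q = 62.9 * 1e6 / (1000 * 9.81 * 121.3 * 0.85) = 62.1873 m^3/s


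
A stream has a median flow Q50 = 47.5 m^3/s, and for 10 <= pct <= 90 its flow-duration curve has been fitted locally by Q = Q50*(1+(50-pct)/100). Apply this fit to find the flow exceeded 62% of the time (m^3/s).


Q = 47.5 * (1 + (50 - 62)/100) = 41.8000 m^3/s


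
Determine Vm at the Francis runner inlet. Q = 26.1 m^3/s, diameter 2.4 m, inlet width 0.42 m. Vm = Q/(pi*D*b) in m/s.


Vm = 26.1 / (pi * 2.4 * 0.42) = 8.2420 m/s


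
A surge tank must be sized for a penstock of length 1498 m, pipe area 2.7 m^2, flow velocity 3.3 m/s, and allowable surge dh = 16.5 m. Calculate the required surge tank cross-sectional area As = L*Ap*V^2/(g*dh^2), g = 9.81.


As = 1498 * 2.7 * 3.3^2 / (9.81 * 16.5^2) = 16.4917 m^2


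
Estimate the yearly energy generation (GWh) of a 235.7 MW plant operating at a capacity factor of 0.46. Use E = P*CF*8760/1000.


E = 235.7 * 0.46 * 8760 / 1000 = 949.7767 GWh


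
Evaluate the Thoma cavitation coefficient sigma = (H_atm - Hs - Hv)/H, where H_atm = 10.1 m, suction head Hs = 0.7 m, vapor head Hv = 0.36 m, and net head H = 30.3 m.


sigma = (10.1 - 0.7 - 0.36) / 30.3 = 0.2983


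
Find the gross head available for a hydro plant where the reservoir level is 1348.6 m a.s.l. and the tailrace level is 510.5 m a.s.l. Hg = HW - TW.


Hg = 1348.6 - 510.5 = 838.1000 m


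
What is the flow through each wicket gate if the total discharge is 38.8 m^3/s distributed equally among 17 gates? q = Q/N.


q = 38.8 / 17 = 2.2824 m^3/s


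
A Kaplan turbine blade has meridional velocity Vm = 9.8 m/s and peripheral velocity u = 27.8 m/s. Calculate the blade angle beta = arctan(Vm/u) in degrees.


beta = arctan(9.8 / 27.8) = 19.4185 degrees


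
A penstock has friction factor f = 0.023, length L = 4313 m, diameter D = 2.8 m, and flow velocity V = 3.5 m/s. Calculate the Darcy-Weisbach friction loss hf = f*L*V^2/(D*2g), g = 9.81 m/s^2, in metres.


hf = 0.023 * 4313 * 3.5^2 / (2.8 * 2 * 9.81) = 22.1201 m


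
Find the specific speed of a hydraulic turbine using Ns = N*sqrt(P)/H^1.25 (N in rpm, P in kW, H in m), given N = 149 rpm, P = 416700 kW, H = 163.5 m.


Ns = 149 * 416700^0.5 / 163.5^1.25 = 164.5132


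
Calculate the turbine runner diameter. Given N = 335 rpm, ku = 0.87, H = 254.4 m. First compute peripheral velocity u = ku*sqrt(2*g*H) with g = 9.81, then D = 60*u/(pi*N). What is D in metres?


u = 0.87 * sqrt(2*9.81*254.4) = 61.4649 m/s
D = 60 * 61.4649 / (pi * 335) = 3.5042 m


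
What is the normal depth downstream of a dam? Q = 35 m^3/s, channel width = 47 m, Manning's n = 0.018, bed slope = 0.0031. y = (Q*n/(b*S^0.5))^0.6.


y = (35 * 0.018 / (47 * 0.0031^0.5))^0.6 = 0.4255 m


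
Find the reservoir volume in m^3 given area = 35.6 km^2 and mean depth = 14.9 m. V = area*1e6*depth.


V = 35.6 * 1e6 * 14.9 = 5.3044e+08 m^3


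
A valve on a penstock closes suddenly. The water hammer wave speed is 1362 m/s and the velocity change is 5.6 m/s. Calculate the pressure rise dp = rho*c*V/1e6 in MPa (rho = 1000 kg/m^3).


dp = 1000 * 1362 * 5.6 / 1e6 = 7.6272 MPa


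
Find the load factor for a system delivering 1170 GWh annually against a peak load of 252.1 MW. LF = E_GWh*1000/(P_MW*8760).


LF = 1170 * 1000 / (252.1 * 8760) = 0.5298


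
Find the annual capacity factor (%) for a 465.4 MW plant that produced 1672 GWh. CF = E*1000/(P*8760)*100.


CF = 1672 * 1000 / (465.4 * 8760) * 100 = 41.0115 %


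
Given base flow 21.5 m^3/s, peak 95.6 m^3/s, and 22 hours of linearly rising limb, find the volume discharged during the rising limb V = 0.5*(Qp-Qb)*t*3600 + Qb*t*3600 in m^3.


V = 0.5*(95.6 - 21.5)*22*3600 + 21.5*22*3600 = 4.6372e+06 m^3


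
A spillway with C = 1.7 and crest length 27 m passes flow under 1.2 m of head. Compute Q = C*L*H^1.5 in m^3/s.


Q = 1.7 * 27 * 1.2^1.5 = 60.3371 m^3/s


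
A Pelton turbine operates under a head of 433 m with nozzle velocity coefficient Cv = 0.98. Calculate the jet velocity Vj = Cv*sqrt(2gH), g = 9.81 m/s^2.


Vj = 0.98 * sqrt(2*9.81*433) = 90.3274 m/s


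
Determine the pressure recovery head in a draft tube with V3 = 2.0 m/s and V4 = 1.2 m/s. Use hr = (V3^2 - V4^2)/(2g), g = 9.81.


hr = (2.0^2 - 1.2^2) / (2*9.81) = 0.1305 m


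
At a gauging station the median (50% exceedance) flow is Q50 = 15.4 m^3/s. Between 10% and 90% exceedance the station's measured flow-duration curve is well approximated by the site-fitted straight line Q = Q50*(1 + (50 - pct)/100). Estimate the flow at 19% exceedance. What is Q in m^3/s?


Q = 15.4 * (1 + (50 - 19)/100) = 20.1740 m^3/s


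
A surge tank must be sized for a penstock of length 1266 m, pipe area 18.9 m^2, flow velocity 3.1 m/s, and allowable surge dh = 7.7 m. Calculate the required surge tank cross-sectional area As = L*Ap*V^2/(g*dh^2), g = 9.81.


As = 1266 * 18.9 * 3.1^2 / (9.81 * 7.7^2) = 395.3379 m^2


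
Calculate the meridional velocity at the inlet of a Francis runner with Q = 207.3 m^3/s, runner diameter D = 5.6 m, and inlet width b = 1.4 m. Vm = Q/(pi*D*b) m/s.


Vm = 207.3 / (pi * 5.6 * 1.4) = 8.4165 m/s


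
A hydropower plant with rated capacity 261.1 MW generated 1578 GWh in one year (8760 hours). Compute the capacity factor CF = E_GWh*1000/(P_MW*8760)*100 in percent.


CF = 1578 * 1000 / (261.1 * 8760) * 100 = 68.9916 %


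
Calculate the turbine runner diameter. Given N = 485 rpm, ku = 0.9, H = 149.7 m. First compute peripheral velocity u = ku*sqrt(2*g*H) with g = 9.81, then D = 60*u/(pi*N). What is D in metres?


u = 0.9 * sqrt(2*9.81*149.7) = 48.7756 m/s
D = 60 * 48.7756 / (pi * 485) = 1.9207 m


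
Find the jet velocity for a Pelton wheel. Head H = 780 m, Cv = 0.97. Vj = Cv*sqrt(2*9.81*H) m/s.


Vj = 0.97 * sqrt(2*9.81*780) = 119.9965 m/s


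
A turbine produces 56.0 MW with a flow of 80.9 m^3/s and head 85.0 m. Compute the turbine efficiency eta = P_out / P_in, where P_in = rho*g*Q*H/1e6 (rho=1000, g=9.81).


P_in = 1000 * 9.81 * 80.9 * 85.0 / 1e6 = 67.4585 MW
eta = 56.0 / 67.4585 = 0.8301


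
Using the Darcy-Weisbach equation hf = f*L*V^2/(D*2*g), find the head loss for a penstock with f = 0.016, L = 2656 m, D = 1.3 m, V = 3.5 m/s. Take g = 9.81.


hf = 0.016 * 2656 * 3.5^2 / (1.3 * 2 * 9.81) = 20.4099 m


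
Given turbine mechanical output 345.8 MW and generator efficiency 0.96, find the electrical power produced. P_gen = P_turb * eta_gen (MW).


P_gen = 345.8 * 0.96 = 331.9680 MW


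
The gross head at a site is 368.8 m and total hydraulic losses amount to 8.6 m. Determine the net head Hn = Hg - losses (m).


Hn = 368.8 - 8.6 = 360.2000 m


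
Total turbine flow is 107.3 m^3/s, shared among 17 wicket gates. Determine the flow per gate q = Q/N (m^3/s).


q = 107.3 / 17 = 6.3118 m^3/s


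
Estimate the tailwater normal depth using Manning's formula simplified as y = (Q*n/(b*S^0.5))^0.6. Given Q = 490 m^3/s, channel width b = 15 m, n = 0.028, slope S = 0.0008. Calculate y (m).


y = (490 * 0.028 / (15 * 0.0008^0.5))^0.6 = 8.0506 m


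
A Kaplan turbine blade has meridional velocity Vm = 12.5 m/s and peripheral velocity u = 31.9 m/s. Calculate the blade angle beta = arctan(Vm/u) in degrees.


beta = arctan(12.5 / 31.9) = 21.3977 degrees


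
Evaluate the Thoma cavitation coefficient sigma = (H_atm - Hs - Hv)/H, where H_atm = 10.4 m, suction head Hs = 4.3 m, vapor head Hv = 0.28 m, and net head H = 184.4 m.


sigma = (10.4 - 4.3 - 0.28) / 184.4 = 0.0316


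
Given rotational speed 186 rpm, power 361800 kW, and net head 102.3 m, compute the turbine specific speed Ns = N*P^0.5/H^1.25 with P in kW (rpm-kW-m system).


Ns = 186 * 361800^0.5 / 102.3^1.25 = 343.8766


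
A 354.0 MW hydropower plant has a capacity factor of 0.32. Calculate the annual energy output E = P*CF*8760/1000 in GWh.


E = 354.0 * 0.32 * 8760 / 1000 = 992.3328 GWh


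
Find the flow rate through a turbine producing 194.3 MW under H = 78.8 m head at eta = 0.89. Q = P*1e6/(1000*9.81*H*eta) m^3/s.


Q = 194.3 * 1e6 / (1000 * 9.81 * 78.8 * 0.89) = 282.4149 m^3/s


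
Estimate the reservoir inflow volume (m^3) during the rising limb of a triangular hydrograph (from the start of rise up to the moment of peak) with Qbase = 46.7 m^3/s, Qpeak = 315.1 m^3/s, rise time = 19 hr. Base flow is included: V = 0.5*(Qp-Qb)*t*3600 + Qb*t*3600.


V = 0.5*(315.1 - 46.7)*19*3600 + 46.7*19*3600 = 1.2374e+07 m^3


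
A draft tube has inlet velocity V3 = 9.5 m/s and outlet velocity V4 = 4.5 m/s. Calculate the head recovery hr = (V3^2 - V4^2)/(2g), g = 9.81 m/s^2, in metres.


hr = (9.5^2 - 4.5^2) / (2*9.81) = 3.5678 m


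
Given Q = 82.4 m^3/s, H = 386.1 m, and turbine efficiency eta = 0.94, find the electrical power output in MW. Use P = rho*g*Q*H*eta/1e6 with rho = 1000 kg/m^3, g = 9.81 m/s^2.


P = 1000 * 9.81 * 82.4 * 386.1 * 0.94 / 1e6 = 293.3755 MW


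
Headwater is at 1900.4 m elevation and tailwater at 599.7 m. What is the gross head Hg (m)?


Hg = 1900.4 - 599.7 = 1300.7000 m


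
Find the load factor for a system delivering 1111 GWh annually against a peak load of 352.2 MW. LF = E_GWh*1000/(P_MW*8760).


LF = 1111 * 1000 / (352.2 * 8760) = 0.3601


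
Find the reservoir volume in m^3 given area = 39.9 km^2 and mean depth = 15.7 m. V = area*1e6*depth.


V = 39.9 * 1e6 * 15.7 = 6.2643e+08 m^3


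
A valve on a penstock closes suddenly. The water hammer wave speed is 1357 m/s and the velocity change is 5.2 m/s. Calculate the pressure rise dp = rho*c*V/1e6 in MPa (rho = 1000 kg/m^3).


dp = 1000 * 1357 * 5.2 / 1e6 = 7.0564 MPa


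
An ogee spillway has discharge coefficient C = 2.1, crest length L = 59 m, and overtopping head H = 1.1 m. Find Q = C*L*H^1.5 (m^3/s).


Q = 2.1 * 59 * 1.1^1.5 = 142.9422 m^3/s


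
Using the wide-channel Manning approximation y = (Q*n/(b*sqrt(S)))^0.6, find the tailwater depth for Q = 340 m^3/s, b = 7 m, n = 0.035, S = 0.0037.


y = (340 * 0.035 / (7 * 0.0037^0.5))^0.6 = 7.3758 m


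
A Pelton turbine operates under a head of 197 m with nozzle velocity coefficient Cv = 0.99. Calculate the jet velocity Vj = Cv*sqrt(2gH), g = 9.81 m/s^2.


Vj = 0.99 * sqrt(2*9.81*197) = 61.5485 m/s


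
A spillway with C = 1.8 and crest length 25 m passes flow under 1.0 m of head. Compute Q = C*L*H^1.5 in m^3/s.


Q = 1.8 * 25 * 1.0^1.5 = 45.0000 m^3/s


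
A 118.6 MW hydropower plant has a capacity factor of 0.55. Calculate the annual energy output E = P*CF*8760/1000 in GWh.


E = 118.6 * 0.55 * 8760 / 1000 = 571.4148 GWh


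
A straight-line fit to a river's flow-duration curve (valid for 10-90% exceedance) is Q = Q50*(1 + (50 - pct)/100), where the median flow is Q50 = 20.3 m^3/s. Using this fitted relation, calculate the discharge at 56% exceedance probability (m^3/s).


Q = 20.3 * (1 + (50 - 56)/100) = 19.0820 m^3/s


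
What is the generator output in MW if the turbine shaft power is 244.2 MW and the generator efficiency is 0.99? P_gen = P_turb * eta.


P_gen = 244.2 * 0.99 = 241.7580 MW


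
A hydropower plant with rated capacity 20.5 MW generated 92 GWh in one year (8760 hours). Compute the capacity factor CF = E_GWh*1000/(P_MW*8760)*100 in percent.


CF = 92 * 1000 / (20.5 * 8760) * 100 = 51.2306 %


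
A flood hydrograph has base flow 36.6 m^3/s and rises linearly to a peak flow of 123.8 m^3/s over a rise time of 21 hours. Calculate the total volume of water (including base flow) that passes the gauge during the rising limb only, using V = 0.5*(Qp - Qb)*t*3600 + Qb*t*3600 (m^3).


V = 0.5*(123.8 - 36.6)*21*3600 + 36.6*21*3600 = 6.0631e+06 m^3


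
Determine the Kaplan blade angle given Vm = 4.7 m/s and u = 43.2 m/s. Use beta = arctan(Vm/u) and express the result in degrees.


beta = arctan(4.7 / 43.2) = 6.2091 degrees


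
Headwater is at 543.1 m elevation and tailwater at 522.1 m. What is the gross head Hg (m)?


Hg = 543.1 - 522.1 = 21.0000 m


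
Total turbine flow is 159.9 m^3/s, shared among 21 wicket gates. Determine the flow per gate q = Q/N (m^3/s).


q = 159.9 / 21 = 7.6143 m^3/s


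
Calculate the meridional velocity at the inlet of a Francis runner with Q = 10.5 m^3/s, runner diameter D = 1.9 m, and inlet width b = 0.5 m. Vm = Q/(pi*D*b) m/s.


Vm = 10.5 / (pi * 1.9 * 0.5) = 3.5182 m/s


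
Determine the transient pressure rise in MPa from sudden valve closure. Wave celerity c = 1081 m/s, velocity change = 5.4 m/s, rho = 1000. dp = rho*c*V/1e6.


dp = 1000 * 1081 * 5.4 / 1e6 = 5.8374 MPa


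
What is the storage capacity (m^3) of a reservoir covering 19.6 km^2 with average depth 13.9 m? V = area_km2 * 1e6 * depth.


V = 19.6 * 1e6 * 13.9 = 2.7244e+08 m^3


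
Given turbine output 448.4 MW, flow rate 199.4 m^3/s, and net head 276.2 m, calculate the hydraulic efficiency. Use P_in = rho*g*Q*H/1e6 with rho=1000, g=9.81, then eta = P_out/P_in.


P_in = 1000 * 9.81 * 199.4 * 276.2 / 1e6 = 540.2787 MW
eta = 448.4 / 540.2787 = 0.8299


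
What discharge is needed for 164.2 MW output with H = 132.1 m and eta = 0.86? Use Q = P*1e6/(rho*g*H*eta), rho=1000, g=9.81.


Q = 164.2 * 1e6 / (1000 * 9.81 * 132.1 * 0.86) = 147.3340 m^3/s


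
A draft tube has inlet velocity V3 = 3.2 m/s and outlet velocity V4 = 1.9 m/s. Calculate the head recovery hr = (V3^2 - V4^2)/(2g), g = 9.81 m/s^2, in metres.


hr = (3.2^2 - 1.9^2) / (2*9.81) = 0.3379 m


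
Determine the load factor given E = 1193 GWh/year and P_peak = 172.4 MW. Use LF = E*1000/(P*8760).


LF = 1193 * 1000 / (172.4 * 8760) = 0.7899


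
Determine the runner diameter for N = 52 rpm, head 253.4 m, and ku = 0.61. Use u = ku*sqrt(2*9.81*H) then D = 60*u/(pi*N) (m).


u = 0.61 * sqrt(2*9.81*253.4) = 43.0113 m/s
D = 60 * 43.0113 / (pi * 52) = 15.7972 m


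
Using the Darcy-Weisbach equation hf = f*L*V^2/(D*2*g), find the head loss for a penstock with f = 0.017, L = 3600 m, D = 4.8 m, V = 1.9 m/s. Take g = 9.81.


hf = 0.017 * 3600 * 1.9^2 / (4.8 * 2 * 9.81) = 2.3459 m


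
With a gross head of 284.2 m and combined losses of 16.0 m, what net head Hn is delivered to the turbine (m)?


Hn = 284.2 - 16.0 = 268.2000 m


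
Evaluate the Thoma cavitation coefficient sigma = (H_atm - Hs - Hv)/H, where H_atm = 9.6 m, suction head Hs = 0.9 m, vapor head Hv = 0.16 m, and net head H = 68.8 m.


sigma = (9.6 - 0.9 - 0.16) / 68.8 = 0.1241


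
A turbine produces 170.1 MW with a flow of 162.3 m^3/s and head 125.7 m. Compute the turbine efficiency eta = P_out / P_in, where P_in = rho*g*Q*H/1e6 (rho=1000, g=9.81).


P_in = 1000 * 9.81 * 162.3 * 125.7 / 1e6 = 200.1349 MW
eta = 170.1 / 200.1349 = 0.8499


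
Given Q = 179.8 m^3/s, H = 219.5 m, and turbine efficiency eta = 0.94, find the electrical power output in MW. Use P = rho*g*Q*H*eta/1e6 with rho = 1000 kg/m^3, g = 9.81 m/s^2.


P = 1000 * 9.81 * 179.8 * 219.5 * 0.94 / 1e6 = 363.9327 MW


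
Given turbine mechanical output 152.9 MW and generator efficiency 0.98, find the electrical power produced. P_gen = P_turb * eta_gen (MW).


P_gen = 152.9 * 0.98 = 149.8420 MW


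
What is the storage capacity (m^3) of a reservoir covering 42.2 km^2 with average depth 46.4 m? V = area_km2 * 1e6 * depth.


V = 42.2 * 1e6 * 46.4 = 1.9581e+09 m^3


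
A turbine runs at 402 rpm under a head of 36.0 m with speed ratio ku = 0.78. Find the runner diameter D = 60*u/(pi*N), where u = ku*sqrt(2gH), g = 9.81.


u = 0.78 * sqrt(2*9.81*36.0) = 20.7298 m/s
D = 60 * 20.7298 / (pi * 402) = 0.9849 m


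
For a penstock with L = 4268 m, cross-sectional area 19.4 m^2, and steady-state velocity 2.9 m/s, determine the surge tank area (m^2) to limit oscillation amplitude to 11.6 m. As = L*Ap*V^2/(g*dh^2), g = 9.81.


As = 4268 * 19.4 * 2.9^2 / (9.81 * 11.6^2) = 527.5178 m^2


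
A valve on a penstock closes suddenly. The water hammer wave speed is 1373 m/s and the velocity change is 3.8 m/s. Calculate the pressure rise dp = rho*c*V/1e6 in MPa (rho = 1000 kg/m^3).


dp = 1000 * 1373 * 3.8 / 1e6 = 5.2174 MPa


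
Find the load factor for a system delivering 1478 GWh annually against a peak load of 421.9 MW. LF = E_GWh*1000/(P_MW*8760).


LF = 1478 * 1000 / (421.9 * 8760) = 0.3999


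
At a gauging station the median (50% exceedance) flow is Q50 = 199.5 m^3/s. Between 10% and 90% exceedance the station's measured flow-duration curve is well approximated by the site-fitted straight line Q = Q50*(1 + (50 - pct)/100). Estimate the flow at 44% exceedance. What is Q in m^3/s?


Q = 199.5 * (1 + (50 - 44)/100) = 211.4700 m^3/s


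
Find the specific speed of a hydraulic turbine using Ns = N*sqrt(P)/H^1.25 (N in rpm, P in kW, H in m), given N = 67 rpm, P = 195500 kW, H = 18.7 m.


Ns = 67 * 195500^0.5 / 18.7^1.25 = 761.8091


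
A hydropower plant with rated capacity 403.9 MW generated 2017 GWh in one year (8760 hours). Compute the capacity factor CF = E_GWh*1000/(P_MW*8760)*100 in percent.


CF = 2017 * 1000 / (403.9 * 8760) * 100 = 57.0070 %


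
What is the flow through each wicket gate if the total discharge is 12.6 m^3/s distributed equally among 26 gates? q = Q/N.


q = 12.6 / 26 = 0.4846 m^3/s


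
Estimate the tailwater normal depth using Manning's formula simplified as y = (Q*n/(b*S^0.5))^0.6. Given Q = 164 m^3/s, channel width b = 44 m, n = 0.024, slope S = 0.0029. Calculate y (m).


y = (164 * 0.024 / (44 * 0.0029^0.5))^0.6 = 1.3559 m


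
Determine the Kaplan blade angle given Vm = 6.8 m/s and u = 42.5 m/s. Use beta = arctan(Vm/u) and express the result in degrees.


beta = arctan(6.8 / 42.5) = 9.0903 degrees


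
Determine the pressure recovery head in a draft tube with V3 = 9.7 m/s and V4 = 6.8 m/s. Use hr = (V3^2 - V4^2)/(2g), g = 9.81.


hr = (9.7^2 - 6.8^2) / (2*9.81) = 2.4388 m


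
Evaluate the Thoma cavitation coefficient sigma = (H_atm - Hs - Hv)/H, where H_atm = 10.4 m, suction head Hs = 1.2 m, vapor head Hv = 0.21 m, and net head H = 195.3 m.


sigma = (10.4 - 1.2 - 0.21) / 195.3 = 0.0460


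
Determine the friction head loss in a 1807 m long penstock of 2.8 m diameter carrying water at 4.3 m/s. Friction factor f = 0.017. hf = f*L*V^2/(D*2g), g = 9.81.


hf = 0.017 * 1807 * 4.3^2 / (2.8 * 2 * 9.81) = 10.3392 m


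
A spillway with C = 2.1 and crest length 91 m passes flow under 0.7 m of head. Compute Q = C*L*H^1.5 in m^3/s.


Q = 2.1 * 91 * 0.7^1.5 = 111.9200 m^3/s


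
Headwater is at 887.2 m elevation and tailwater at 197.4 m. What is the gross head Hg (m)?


Hg = 887.2 - 197.4 = 689.8000 m


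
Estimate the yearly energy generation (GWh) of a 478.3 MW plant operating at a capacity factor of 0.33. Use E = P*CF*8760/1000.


E = 478.3 * 0.33 * 8760 / 1000 = 1382.6696 GWh


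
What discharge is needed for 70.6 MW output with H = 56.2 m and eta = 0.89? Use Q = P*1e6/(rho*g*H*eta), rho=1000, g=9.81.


Q = 70.6 * 1e6 / (1000 * 9.81 * 56.2 * 0.89) = 143.8830 m^3/s


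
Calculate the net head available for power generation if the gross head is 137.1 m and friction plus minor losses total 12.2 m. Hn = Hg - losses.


Hn = 137.1 - 12.2 = 124.9000 m


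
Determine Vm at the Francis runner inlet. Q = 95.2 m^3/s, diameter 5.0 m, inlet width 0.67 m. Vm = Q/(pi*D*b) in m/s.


Vm = 95.2 / (pi * 5.0 * 0.67) = 9.0457 m/s


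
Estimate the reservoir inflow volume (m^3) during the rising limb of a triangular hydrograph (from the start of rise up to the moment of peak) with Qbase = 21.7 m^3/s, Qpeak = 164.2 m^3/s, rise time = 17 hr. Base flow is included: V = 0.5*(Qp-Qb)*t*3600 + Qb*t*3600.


V = 0.5*(164.2 - 21.7)*17*3600 + 21.7*17*3600 = 5.6885e+06 m^3


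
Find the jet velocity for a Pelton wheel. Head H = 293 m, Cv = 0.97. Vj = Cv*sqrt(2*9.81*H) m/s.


Vj = 0.97 * sqrt(2*9.81*293) = 73.5453 m/s


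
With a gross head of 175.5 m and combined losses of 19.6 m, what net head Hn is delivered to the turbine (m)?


Hn = 175.5 - 19.6 = 155.9000 m


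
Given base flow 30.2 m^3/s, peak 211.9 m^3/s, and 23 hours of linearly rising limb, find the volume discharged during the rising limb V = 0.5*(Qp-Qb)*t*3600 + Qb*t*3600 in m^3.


V = 0.5*(211.9 - 30.2)*23*3600 + 30.2*23*3600 = 1.0023e+07 m^3


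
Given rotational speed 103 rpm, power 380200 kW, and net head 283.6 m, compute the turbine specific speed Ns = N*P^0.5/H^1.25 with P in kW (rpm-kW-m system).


Ns = 103 * 380200^0.5 / 283.6^1.25 = 54.5708


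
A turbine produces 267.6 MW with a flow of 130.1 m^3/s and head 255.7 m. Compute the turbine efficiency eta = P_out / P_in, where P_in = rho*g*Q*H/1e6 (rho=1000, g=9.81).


P_in = 1000 * 9.81 * 130.1 * 255.7 / 1e6 = 326.3451 MW
eta = 267.6 / 326.3451 = 0.8200
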